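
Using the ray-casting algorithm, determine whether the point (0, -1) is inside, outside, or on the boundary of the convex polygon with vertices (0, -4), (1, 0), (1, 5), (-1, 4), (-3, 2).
The point (0, -1) lies strictly inside the polygon

Cast a horizontal ray to the right from the query point and count how many polygon edges it crosses (each edge strictly once or zero times, handled with the usual half-open convention). 
Parity of crossings → odd ⇒ inside.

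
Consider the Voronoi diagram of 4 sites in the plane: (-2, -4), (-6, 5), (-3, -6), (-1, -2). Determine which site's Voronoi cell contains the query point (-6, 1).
Nearest site = (-6, 5)

The Voronoi cell of site s contains exactly those query points closer to s than to any other site. Compute squared distances from q = (-6, 1) to each site:
  (-6 − -6)² + (5 − 1)² = 16
  (-1 − -6)² + (-2 − 1)² = 34
  (-2 − -6)² + (-4 − 1)² = 41
  (-3 − -6)² + (-6 − 1)² = 58
Minimum is attained by (-6, 5), so q lies in its Voronoi cell.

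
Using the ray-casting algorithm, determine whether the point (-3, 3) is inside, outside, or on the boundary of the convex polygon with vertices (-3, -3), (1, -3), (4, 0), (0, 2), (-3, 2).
The point (-3, 3) lies strictly outside the polygon

Cast a horizontal ray to the right from the query point and count how many polygon edges it crosses (each edge strictly once or zero times, handled with the usual half-open convention). 
Parity of crossings → even ⇒ outside.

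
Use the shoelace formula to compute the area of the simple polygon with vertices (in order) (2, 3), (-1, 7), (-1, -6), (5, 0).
Area = 75/2

Shoelace formula: Area = (1/2) |Σ_i (x_i · y_{i+1} − x_{i+1} · y_i)| (indices mod n). Compute each cross term:
  (2)(7) − (-1)(3) = 17
  (-1)(-6) − (-1)(7) = 13
  (-1)(0) − (5)(-6) = 30
  (5)(3) − (2)(0) = 15
Sum = 75, so (signed) Area = 75/2 = 75/2, |Area| = 75/2.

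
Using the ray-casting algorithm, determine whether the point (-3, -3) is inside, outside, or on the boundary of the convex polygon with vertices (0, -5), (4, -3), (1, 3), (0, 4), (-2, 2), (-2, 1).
The point (-3, -3) lies strictly outside the polygon

Cast a horizontal ray to the right from the query point and count how many polygon edges it crosses (each edge strictly once or zero times, handled with the usual half-open convention). 
Parity of crossings → even ⇒ outside.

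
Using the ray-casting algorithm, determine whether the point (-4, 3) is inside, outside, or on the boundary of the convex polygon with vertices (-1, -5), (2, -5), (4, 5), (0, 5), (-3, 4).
The point (-4, 3) lies strictly outside the polygon

Cast a horizontal ray to the right from the query point and count how many polygon edges it crosses (each edge strictly once or zero times, handled with the usual half-open convention). 
Parity of crossings → even ⇒ outside.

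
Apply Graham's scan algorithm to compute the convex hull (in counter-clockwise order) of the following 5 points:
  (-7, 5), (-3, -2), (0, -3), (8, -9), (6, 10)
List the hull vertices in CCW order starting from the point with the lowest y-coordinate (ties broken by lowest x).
Hull (CCW) = [(8, -9), (6, 10), (-7, 5), (-3, -2)]

Graham scan procedure:
  1. Find the pivot p₀ = point with lowest y (tie → lowest x): (8, -9).
  2. Sort the remaining points by polar angle around p₀.
  3. Walk through sorted points, maintaining a stack; pop the top while the last three entries make a non-left turn (cross product ≤ 0).
  4. Final stack is the convex hull in CCW order: (8, -9), (6, 10), (-7, 5), (-3, -2).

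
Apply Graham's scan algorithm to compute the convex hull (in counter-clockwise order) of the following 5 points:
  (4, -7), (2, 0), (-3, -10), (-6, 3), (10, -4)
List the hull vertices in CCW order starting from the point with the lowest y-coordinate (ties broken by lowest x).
Hull (CCW) = [(-3, -10), (4, -7), (10, -4), (2, 0), (-6, 3)]

Graham scan procedure:
  1. Find the pivot p₀ = point with lowest y (tie → lowest x): (-3, -10).
  2. Sort the remaining points by polar angle around p₀.
  3. Walk through sorted points, maintaining a stack; pop the top while the last three entries make a non-left turn (cross product ≤ 0).
  4. Final stack is the convex hull in CCW order: (-3, -10), (4, -7), (10, -4), (2, 0), (-6, 3).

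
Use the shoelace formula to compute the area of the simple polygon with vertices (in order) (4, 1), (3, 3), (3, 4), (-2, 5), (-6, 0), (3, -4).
Area = 54

Shoelace formula: Area = (1/2) |Σ_i (x_i · y_{i+1} − x_{i+1} · y_i)| (indices mod n). Compute each cross term:
  (4)(3) − (3)(1) = 9
  (3)(4) − (3)(3) = 3
  (3)(5) − (-2)(4) = 23
  (-2)(0) − (-6)(5) = 30
  (-6)(-4) − (3)(0) = 24
  (3)(1) − (4)(-4) = 19
Sum = 108, so (signed) Area = 108/2 = 54, |Area| = 54.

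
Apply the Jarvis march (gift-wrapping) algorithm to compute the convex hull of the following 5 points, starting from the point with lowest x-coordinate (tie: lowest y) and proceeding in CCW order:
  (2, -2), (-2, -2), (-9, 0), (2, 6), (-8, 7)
Hull (CCW) = [(-9, 0), (-2, -2), (2, -2), (2, 6), (-8, 7)]

Jarvis march: at each step, from the current hull vertex p, select the next vertex q as the point such that every other point lies strictly to the left of (or on) the directed line p → q. (Equivalently: for every other point r, the cross product (q − p) × (r − p) ≥ 0.)
Starting point (lowest x, tie lowest y): (-9, 0). Wrap until returning to start. Resulting hull: (-9, 0), (-2, -2), (2, -2), (2, 6), (-8, 7).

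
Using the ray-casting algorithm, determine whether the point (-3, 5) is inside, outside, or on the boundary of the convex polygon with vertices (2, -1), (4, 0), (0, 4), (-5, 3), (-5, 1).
The point (-3, 5) lies strictly outside the polygon

Cast a horizontal ray to the right from the query point and count how many polygon edges it crosses (each edge strictly once or zero times, handled with the usual half-open convention). 
Parity of crossings → even ⇒ outside.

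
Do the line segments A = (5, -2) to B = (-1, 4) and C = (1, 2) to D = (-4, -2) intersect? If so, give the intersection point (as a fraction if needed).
Yes; intersection at (1, 2) (t = 2/3 on AB, s = 0 on CD)

Parametrize AB as A + t(B − A) = (5 + -6 t, -2 + 6 t) and CD as C + s(D − C) = (1 + -5 s, 2 + -4 s). Solve the linear system for (t, s). Determinant = -54 ≠ 0, so a unique intersection of the containing lines exists. Solution: t = 2/3, s = 0 — both in [0, 1], so the segments cross. Intersection point: (1, 2).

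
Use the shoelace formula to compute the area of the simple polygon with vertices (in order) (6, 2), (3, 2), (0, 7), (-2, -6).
Area = 73/2

Shoelace formula: Area = (1/2) |Σ_i (x_i · y_{i+1} − x_{i+1} · y_i)| (indices mod n). Compute each cross term:
  (6)(2) − (3)(2) = 6
  (3)(7) − (0)(2) = 21
  (0)(-6) − (-2)(7) = 14
  (-2)(2) − (6)(-6) = 32
Sum = 73, so (signed) Area = 73/2 = 73/2, |Area| = 73/2.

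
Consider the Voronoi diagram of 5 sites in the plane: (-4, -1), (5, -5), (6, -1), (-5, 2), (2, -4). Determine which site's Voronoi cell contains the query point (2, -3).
Nearest site = (2, -4)

The Voronoi cell of site s contains exactly those query points closer to s than to any other site. Compute squared distances from q = (2, -3) to each site:
  (2 − 2)² + (-4 − -3)² = 1
  (5 − 2)² + (-5 − -3)² = 13
  (6 − 2)² + (-1 − -3)² = 20
  (-4 − 2)² + (-1 − -3)² = 40
  (-5 − 2)² + (2 − -3)² = 74
Minimum is attained by (2, -4), so q lies in its Voronoi cell.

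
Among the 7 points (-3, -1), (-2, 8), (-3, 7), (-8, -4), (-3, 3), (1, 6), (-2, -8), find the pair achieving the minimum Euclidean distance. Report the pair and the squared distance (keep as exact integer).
Pair = ((-2, 8), (-3, 7)); squared distance = 2

Compute all C(7, 2) = 21 pairwise squared distances (x_i − x_j)² + (y_i − y_j)². The minimum is 2, attained by the pair ((-2, 8), (-3, 7)).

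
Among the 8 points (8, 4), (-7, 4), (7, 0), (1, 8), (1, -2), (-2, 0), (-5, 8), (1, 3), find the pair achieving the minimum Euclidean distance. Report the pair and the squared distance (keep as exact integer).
Pair = ((1, -2), (-2, 0)); squared distance = 13

Compute all C(8, 2) = 28 pairwise squared distances (x_i − x_j)² + (y_i − y_j)². The minimum is 13, attained by the pair ((1, -2), (-2, 0)).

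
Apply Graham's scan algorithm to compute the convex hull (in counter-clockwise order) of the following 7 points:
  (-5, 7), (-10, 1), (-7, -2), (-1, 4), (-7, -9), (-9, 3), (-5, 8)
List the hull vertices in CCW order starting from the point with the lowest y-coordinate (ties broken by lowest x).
Hull (CCW) = [(-7, -9), (-1, 4), (-5, 8), (-9, 3), (-10, 1)]

Graham scan procedure:
  1. Find the pivot p₀ = point with lowest y (tie → lowest x): (-7, -9).
  2. Sort the remaining points by polar angle around p₀.
  3. Walk through sorted points, maintaining a stack; pop the top while the last three entries make a non-left turn (cross product ≤ 0).
  4. Final stack is the convex hull in CCW order: (-7, -9), (-1, 4), (-5, 8), (-9, 3), (-10, 1).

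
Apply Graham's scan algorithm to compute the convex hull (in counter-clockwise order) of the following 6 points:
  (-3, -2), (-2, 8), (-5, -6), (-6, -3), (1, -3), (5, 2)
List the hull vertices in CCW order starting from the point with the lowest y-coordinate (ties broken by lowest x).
Hull (CCW) = [(-5, -6), (1, -3), (5, 2), (-2, 8), (-6, -3)]

Graham scan procedure:
  1. Find the pivot p₀ = point with lowest y (tie → lowest x): (-5, -6).
  2. Sort the remaining points by polar angle around p₀.
  3. Walk through sorted points, maintaining a stack; pop the top while the last three entries make a non-left turn (cross product ≤ 0).
  4. Final stack is the convex hull in CCW order: (-5, -6), (1, -3), (5, 2), (-2, 8), (-6, -3).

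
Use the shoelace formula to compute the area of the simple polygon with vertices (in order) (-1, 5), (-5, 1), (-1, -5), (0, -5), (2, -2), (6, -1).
Area = 52

Shoelace formula: Area = (1/2) |Σ_i (x_i · y_{i+1} − x_{i+1} · y_i)| (indices mod n). Compute each cross term:
  (-1)(1) − (-5)(5) = 24
  (-5)(-5) − (-1)(1) = 26
  (-1)(-5) − (0)(-5) = 5
  (0)(-2) − (2)(-5) = 10
  (2)(-1) − (6)(-2) = 10
  (6)(5) − (-1)(-1) = 29
Sum = 104, so (signed) Area = 104/2 = 52, |Area| = 52.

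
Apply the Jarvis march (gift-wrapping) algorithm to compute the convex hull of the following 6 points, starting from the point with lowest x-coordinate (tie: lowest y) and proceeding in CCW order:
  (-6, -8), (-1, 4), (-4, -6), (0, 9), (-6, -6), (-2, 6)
Hull (CCW) = [(-6, -8), (-4, -6), (-1, 4), (0, 9), (-2, 6), (-6, -6)]

Jarvis march: at each step, from the current hull vertex p, select the next vertex q as the point such that every other point lies strictly to the left of (or on) the directed line p → q. (Equivalently: for every other point r, the cross product (q − p) × (r − p) ≥ 0.)
Starting point (lowest x, tie lowest y): (-6, -8). Wrap until returning to start. Resulting hull: (-6, -8), (-4, -6), (-1, 4), (0, 9), (-2, 6), (-6, -6).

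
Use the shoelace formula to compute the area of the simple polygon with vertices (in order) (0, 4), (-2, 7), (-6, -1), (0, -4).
Area = 38

Shoelace formula: Area = (1/2) |Σ_i (x_i · y_{i+1} − x_{i+1} · y_i)| (indices mod n). Compute each cross term:
  (0)(7) − (-2)(4) = 8
  (-2)(-1) − (-6)(7) = 44
  (-6)(-4) − (0)(-1) = 24
  (0)(4) − (0)(-4) = 0
Sum = 76, so (signed) Area = 76/2 = 38, |Area| = 38.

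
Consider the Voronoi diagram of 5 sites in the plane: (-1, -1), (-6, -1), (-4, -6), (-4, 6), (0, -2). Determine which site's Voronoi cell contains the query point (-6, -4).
Nearest site = (-4, -6)

The Voronoi cell of site s contains exactly those query points closer to s than to any other site. Compute squared distances from q = (-6, -4) to each site:
  (-4 − -6)² + (-6 − -4)² = 8
  (-6 − -6)² + (-1 − -4)² = 9
  (-1 − -6)² + (-1 − -4)² = 34
  (0 − -6)² + (-2 − -4)² = 40
  (-4 − -6)² + (6 − -4)² = 104
Minimum is attained by (-4, -6), so q lies in its Voronoi cell.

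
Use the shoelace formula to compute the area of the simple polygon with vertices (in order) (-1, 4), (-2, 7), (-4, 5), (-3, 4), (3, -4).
Area = 13

Shoelace formula: Area = (1/2) |Σ_i (x_i · y_{i+1} − x_{i+1} · y_i)| (indices mod n). Compute each cross term:
  (-1)(7) − (-2)(4) = 1
  (-2)(5) − (-4)(7) = 18
  (-4)(4) − (-3)(5) = -1
  (-3)(-4) − (3)(4) = 0
  (3)(4) − (-1)(-4) = 8
Sum = 26, so (signed) Area = 26/2 = 13, |Area| = 13.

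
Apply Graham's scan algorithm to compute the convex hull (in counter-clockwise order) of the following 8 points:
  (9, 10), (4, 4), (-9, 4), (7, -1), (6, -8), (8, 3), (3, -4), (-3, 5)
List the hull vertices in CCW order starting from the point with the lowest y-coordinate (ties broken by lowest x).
Hull (CCW) = [(6, -8), (8, 3), (9, 10), (-9, 4)]

Graham scan procedure:
  1. Find the pivot p₀ = point with lowest y (tie → lowest x): (6, -8).
  2. Sort the remaining points by polar angle around p₀.
  3. Walk through sorted points, maintaining a stack; pop the top while the last three entries make a non-left turn (cross product ≤ 0).
  4. Final stack is the convex hull in CCW order: (6, -8), (8, 3), (9, 10), (-9, 4).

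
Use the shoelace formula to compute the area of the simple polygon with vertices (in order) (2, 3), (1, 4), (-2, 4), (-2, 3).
Area = 7/2

Shoelace formula: Area = (1/2) |Σ_i (x_i · y_{i+1} − x_{i+1} · y_i)| (indices mod n). Compute each cross term:
  (2)(4) − (1)(3) = 5
  (1)(4) − (-2)(4) = 12
  (-2)(3) − (-2)(4) = 2
  (-2)(3) − (2)(3) = -12
Sum = 7, so (signed) Area = 7/2 = 7/2, |Area| = 7/2.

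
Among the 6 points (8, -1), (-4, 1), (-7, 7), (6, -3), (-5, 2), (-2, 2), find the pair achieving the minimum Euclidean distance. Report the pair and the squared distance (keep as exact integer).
Pair = ((-4, 1), (-5, 2)); squared distance = 2

Compute all C(6, 2) = 15 pairwise squared distances (x_i − x_j)² + (y_i − y_j)². The minimum is 2, attained by the pair ((-4, 1), (-5, 2)).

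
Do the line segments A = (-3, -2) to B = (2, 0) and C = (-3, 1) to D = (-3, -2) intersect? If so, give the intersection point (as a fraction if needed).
Yes; intersection at (-3, -2) (t = 0 on AB, s = 1 on CD)

Parametrize AB as A + t(B − A) = (-3 + 5 t, -2 + 2 t) and CD as C + s(D − C) = (-3 + 0 s, 1 + -3 s). Solve the linear system for (t, s). Determinant = 15 ≠ 0, so a unique intersection of the containing lines exists. Solution: t = 0, s = 1 — both in [0, 1], so the segments cross. Intersection point: (-3, -2).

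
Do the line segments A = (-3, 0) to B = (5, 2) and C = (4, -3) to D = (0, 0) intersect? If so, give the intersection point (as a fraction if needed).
No (intersection of containing lines falls outside at least one segment)

Parametrize and solve: t = 9/32, s = 19/16. At least one of these is outside [0, 1], so the segments do not intersect.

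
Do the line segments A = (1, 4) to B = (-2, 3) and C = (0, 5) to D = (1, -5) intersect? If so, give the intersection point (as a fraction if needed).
Yes; intersection at (4/31, 115/31) (t = 9/31 on AB, s = 4/31 on CD)

Parametrize AB as A + t(B − A) = (1 + -3 t, 4 + -1 t) and CD as C + s(D − C) = (0 + 1 s, 5 + -10 s). Solve the linear system for (t, s). Determinant = -31 ≠ 0, so a unique intersection of the containing lines exists. Solution: t = 9/31, s = 4/31 — both in [0, 1], so the segments cross. Intersection point: (4/31, 115/31).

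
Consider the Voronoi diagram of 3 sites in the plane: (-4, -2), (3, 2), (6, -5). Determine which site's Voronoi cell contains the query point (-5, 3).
Nearest site = (-4, -2)

The Voronoi cell of site s contains exactly those query points closer to s than to any other site. Compute squared distances from q = (-5, 3) to each site:
  (-4 − -5)² + (-2 − 3)² = 26
  (3 − -5)² + (2 − 3)² = 65
  (6 − -5)² + (-5 − 3)² = 185
Minimum is attained by (-4, -2), so q lies in its Voronoi cell.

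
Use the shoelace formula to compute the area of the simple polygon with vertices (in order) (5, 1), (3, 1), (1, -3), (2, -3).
Area = 6

Shoelace formula: Area = (1/2) |Σ_i (x_i · y_{i+1} − x_{i+1} · y_i)| (indices mod n). Compute each cross term:
  (5)(1) − (3)(1) = 2
  (3)(-3) − (1)(1) = -10
  (1)(-3) − (2)(-3) = 3
  (2)(1) − (5)(-3) = 17
Sum = 12, so (signed) Area = 12/2 = 6, |Area| = 6.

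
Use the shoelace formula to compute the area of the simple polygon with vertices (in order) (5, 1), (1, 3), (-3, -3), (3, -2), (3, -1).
Area = 23

Shoelace formula: Area = (1/2) |Σ_i (x_i · y_{i+1} − x_{i+1} · y_i)| (indices mod n). Compute each cross term:
  (5)(3) − (1)(1) = 14
  (1)(-3) − (-3)(3) = 6
  (-3)(-2) − (3)(-3) = 15
  (3)(-1) − (3)(-2) = 3
  (3)(1) − (5)(-1) = 8
Sum = 46, so (signed) Area = 46/2 = 23, |Area| = 23.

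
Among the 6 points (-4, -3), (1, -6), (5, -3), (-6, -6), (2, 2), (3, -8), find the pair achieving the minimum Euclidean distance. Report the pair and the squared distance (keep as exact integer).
Pair = ((1, -6), (3, -8)); squared distance = 8

Compute all C(6, 2) = 15 pairwise squared distances (x_i − x_j)² + (y_i − y_j)². The minimum is 8, attained by the pair ((1, -6), (3, -8)).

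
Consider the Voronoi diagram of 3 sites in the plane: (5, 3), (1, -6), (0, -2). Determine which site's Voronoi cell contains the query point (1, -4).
Nearest site = (1, -6)

The Voronoi cell of site s contains exactly those query points closer to s than to any other site. Compute squared distances from q = (1, -4) to each site:
  (1 − 1)² + (-6 − -4)² = 4
  (0 − 1)² + (-2 − -4)² = 5
  (5 − 1)² + (3 − -4)² = 65
Minimum is attained by (1, -6), so q lies in its Voronoi cell.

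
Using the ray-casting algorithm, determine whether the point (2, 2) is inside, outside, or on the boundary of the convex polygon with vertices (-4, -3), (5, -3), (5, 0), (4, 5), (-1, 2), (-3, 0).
The point (2, 2) lies strictly inside the polygon

Cast a horizontal ray to the right from the query point and count how many polygon edges it crosses (each edge strictly once or zero times, handled with the usual half-open convention). 
Parity of crossings → odd ⇒ inside.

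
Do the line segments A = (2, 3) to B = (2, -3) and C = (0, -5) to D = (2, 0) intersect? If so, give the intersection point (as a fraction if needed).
Yes; intersection at (2, 0) (t = 1/2 on AB, s = 1 on CD)

Parametrize AB as A + t(B − A) = (2 + 0 t, 3 + -6 t) and CD as C + s(D − C) = (0 + 2 s, -5 + 5 s). Solve the linear system for (t, s). Determinant = -12 ≠ 0, so a unique intersection of the containing lines exists. Solution: t = 1/2, s = 1 — both in [0, 1], so the segments cross. Intersection point: (2, 0).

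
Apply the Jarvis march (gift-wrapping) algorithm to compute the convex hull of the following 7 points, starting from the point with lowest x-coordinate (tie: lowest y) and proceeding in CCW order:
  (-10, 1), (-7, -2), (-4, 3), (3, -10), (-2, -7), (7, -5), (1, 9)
Hull (CCW) = [(-10, 1), (-2, -7), (3, -10), (7, -5), (1, 9)]

Jarvis march: at each step, from the current hull vertex p, select the next vertex q as the point such that every other point lies strictly to the left of (or on) the directed line p → q. (Equivalently: for every other point r, the cross product (q − p) × (r − p) ≥ 0.)
Starting point (lowest x, tie lowest y): (-10, 1). Wrap until returning to start. Resulting hull: (-10, 1), (-2, -7), (3, -10), (7, -5), (1, 9).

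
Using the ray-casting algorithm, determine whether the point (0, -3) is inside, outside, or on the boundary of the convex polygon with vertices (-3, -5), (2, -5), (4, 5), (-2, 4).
The point (0, -3) lies strictly inside the polygon

Cast a horizontal ray to the right from the query point and count how many polygon edges it crosses (each edge strictly once or zero times, handled with the usual half-open convention). 
Parity of crossings → odd ⇒ inside.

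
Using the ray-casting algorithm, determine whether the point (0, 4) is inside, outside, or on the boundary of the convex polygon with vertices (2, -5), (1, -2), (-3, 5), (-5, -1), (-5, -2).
The point (0, 4) lies strictly outside the polygon

Cast a horizontal ray to the right from the query point and count how many polygon edges it crosses (each edge strictly once or zero times, handled with the usual half-open convention). 
Parity of crossings → even ⇒ outside.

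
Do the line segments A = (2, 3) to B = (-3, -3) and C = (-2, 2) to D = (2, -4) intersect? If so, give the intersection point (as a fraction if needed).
Yes; intersection at (-16/27, -1/9) (t = 14/27 on AB, s = 19/54 on CD)

Parametrize AB as A + t(B − A) = (2 + -5 t, 3 + -6 t) and CD as C + s(D − C) = (-2 + 4 s, 2 + -6 s). Solve the linear system for (t, s). Determinant = -54 ≠ 0, so a unique intersection of the containing lines exists. Solution: t = 14/27, s = 19/54 — both in [0, 1], so the segments cross. Intersection point: (-16/27, -1/9).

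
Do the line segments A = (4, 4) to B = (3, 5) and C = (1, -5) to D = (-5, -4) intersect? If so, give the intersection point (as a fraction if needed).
No (intersection of containing lines falls outside at least one segment)

Parametrize and solve: t = -57/5, s = -12/5. At least one of these is outside [0, 1], so the segments do not intersect.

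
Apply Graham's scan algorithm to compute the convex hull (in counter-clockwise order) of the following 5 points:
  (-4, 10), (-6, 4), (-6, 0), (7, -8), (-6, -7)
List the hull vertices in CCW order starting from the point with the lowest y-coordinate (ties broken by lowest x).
Hull (CCW) = [(7, -8), (-4, 10), (-6, 4), (-6, -7)]

Graham scan procedure:
  1. Find the pivot p₀ = point with lowest y (tie → lowest x): (7, -8).
  2. Sort the remaining points by polar angle around p₀.
  3. Walk through sorted points, maintaining a stack; pop the top while the last three entries make a non-left turn (cross product ≤ 0).
  4. Final stack is the convex hull in CCW order: (7, -8), (-4, 10), (-6, 4), (-6, -7).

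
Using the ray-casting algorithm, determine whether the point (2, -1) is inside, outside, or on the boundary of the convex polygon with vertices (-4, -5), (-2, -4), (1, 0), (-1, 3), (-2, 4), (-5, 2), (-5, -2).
The point (2, -1) lies strictly outside the polygon

Cast a horizontal ray to the right from the query point and count how many polygon edges it crosses (each edge strictly once or zero times, handled with the usual half-open convention). 
Parity of crossings → even ⇒ outside.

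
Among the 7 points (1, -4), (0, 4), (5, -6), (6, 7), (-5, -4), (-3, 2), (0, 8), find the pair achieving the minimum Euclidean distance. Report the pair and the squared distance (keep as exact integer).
Pair = ((0, 4), (-3, 2)); squared distance = 13

Compute all C(7, 2) = 21 pairwise squared distances (x_i − x_j)² + (y_i − y_j)². The minimum is 13, attained by the pair ((0, 4), (-3, 2)).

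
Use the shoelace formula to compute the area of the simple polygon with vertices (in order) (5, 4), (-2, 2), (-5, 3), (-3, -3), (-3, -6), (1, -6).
Area = 113/2

Shoelace formula: Area = (1/2) |Σ_i (x_i · y_{i+1} − x_{i+1} · y_i)| (indices mod n). Compute each cross term:
  (5)(2) − (-2)(4) = 18
  (-2)(3) − (-5)(2) = 4
  (-5)(-3) − (-3)(3) = 24
  (-3)(-6) − (-3)(-3) = 9
  (-3)(-6) − (1)(-6) = 24
  (1)(4) − (5)(-6) = 34
Sum = 113, so (signed) Area = 113/2 = 113/2, |Area| = 113/2.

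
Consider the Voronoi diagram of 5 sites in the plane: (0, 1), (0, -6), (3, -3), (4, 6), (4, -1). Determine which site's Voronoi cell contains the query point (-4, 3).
Nearest site = (0, 1)

The Voronoi cell of site s contains exactly those query points closer to s than to any other site. Compute squared distances from q = (-4, 3) to each site:
  (0 − -4)² + (1 − 3)² = 20
  (4 − -4)² + (6 − 3)² = 73
  (4 − -4)² + (-1 − 3)² = 80
  (3 − -4)² + (-3 − 3)² = 85
  (0 − -4)² + (-6 − 3)² = 97
Minimum is attained by (0, 1), so q lies in its Voronoi cell.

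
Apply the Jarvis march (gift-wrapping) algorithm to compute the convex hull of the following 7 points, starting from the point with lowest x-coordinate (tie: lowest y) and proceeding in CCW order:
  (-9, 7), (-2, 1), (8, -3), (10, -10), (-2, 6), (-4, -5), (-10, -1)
Hull (CCW) = [(-10, -1), (-4, -5), (10, -10), (8, -3), (-2, 6), (-9, 7)]

Jarvis march: at each step, from the current hull vertex p, select the next vertex q as the point such that every other point lies strictly to the left of (or on) the directed line p → q. (Equivalently: for every other point r, the cross product (q − p) × (r − p) ≥ 0.)
Starting point (lowest x, tie lowest y): (-10, -1). Wrap until returning to start. Resulting hull: (-10, -1), (-4, -5), (10, -10), (8, -3), (-2, 6), (-9, 7).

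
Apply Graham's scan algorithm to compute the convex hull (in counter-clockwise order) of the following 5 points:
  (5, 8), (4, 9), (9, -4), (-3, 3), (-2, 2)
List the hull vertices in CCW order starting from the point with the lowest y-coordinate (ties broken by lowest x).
Hull (CCW) = [(9, -4), (5, 8), (4, 9), (-3, 3), (-2, 2)]

Graham scan procedure:
  1. Find the pivot p₀ = point with lowest y (tie → lowest x): (9, -4).
  2. Sort the remaining points by polar angle around p₀.
  3. Walk through sorted points, maintaining a stack; pop the top while the last three entries make a non-left turn (cross product ≤ 0).
  4. Final stack is the convex hull in CCW order: (9, -4), (5, 8), (4, 9), (-3, 3), (-2, 2).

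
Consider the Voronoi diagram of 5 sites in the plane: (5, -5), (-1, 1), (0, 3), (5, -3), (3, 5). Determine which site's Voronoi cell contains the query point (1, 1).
Nearest site = (-1, 1)

The Voronoi cell of site s contains exactly those query points closer to s than to any other site. Compute squared distances from q = (1, 1) to each site:
  (-1 − 1)² + (1 − 1)² = 4
  (0 − 1)² + (3 − 1)² = 5
  (3 − 1)² + (5 − 1)² = 20
  (5 − 1)² + (-3 − 1)² = 32
  (5 − 1)² + (-5 − 1)² = 52
Minimum is attained by (-1, 1), so q lies in its Voronoi cell.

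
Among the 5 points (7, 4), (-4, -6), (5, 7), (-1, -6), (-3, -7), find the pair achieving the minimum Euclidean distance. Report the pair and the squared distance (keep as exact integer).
Pair = ((-4, -6), (-3, -7)); squared distance = 2

Compute all C(5, 2) = 10 pairwise squared distances (x_i − x_j)² + (y_i − y_j)². The minimum is 2, attained by the pair ((-4, -6), (-3, -7)).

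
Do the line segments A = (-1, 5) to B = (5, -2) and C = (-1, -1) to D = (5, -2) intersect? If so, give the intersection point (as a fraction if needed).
Yes; intersection at (5, -2) (t = 1 on AB, s = 1 on CD)

Parametrize AB as A + t(B − A) = (-1 + 6 t, 5 + -7 t) and CD as C + s(D − C) = (-1 + 6 s, -1 + -1 s). Solve the linear system for (t, s). Determinant = -36 ≠ 0, so a unique intersection of the containing lines exists. Solution: t = 1, s = 1 — both in [0, 1], so the segments cross. Intersection point: (5, -2).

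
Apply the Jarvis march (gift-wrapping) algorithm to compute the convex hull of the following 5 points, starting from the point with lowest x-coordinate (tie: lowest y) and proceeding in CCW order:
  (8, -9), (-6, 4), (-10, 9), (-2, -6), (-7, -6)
Hull (CCW) = [(-10, 9), (-7, -6), (8, -9)]

Jarvis march: at each step, from the current hull vertex p, select the next vertex q as the point such that every other point lies strictly to the left of (or on) the directed line p → q. (Equivalently: for every other point r, the cross product (q − p) × (r − p) ≥ 0.)
Starting point (lowest x, tie lowest y): (-10, 9). Wrap until returning to start. Resulting hull: (-10, 9), (-7, -6), (8, -9).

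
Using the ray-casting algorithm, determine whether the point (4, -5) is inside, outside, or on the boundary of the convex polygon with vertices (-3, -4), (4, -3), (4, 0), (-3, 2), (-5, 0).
The point (4, -5) lies strictly outside the polygon

Cast a horizontal ray to the right from the query point and count how many polygon edges it crosses (each edge strictly once or zero times, handled with the usual half-open convention). 
Parity of crossings → even ⇒ outside.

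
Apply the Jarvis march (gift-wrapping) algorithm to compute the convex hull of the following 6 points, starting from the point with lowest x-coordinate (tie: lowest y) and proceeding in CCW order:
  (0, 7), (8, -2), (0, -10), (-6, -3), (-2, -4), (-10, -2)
Hull (CCW) = [(-10, -2), (0, -10), (8, -2), (0, 7)]

Jarvis march: at each step, from the current hull vertex p, select the next vertex q as the point such that every other point lies strictly to the left of (or on) the directed line p → q. (Equivalently: for every other point r, the cross product (q − p) × (r − p) ≥ 0.)
Starting point (lowest x, tie lowest y): (-10, -2). Wrap until returning to start. Resulting hull: (-10, -2), (0, -10), (8, -2), (0, 7).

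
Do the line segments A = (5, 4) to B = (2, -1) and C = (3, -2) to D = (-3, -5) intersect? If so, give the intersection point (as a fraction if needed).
No (intersection of containing lines falls outside at least one segment)

Parametrize and solve: t = 10/7, s = 8/21. At least one of these is outside [0, 1], so the segments do not intersect.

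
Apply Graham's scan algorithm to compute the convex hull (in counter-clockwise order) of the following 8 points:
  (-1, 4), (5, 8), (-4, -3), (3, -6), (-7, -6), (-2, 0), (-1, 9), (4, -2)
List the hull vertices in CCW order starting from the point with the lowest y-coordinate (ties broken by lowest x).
Hull (CCW) = [(-7, -6), (3, -6), (4, -2), (5, 8), (-1, 9)]

Graham scan procedure:
  1. Find the pivot p₀ = point with lowest y (tie → lowest x): (-7, -6).
  2. Sort the remaining points by polar angle around p₀.
  3. Walk through sorted points, maintaining a stack; pop the top while the last three entries make a non-left turn (cross product ≤ 0).
  4. Final stack is the convex hull in CCW order: (-7, -6), (3, -6), (4, -2), (5, 8), (-1, 9).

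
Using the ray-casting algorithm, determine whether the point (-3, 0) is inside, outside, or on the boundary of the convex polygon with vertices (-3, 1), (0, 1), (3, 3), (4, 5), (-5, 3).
The point (-3, 0) lies strictly outside the polygon

Cast a horizontal ray to the right from the query point and count how many polygon edges it crosses (each edge strictly once or zero times, handled with the usual half-open convention). 
Parity of crossings → even ⇒ outside.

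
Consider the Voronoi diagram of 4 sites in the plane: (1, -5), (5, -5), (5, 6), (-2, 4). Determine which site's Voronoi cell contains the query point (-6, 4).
Nearest site = (-2, 4)

The Voronoi cell of site s contains exactly those query points closer to s than to any other site. Compute squared distances from q = (-6, 4) to each site:
  (-2 − -6)² + (4 − 4)² = 16
  (5 − -6)² + (6 − 4)² = 125
  (1 − -6)² + (-5 − 4)² = 130
  (5 − -6)² + (-5 − 4)² = 202
Minimum is attained by (-2, 4), so q lies in its Voronoi cell.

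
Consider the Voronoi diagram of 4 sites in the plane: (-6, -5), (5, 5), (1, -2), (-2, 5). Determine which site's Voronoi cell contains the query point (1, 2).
Nearest site = (1, -2)

The Voronoi cell of site s contains exactly those query points closer to s than to any other site. Compute squared distances from q = (1, 2) to each site:
  (1 − 1)² + (-2 − 2)² = 16
  (-2 − 1)² + (5 − 2)² = 18
  (5 − 1)² + (5 − 2)² = 25
  (-6 − 1)² + (-5 − 2)² = 98
Minimum is attained by (1, -2), so q lies in its Voronoi cell.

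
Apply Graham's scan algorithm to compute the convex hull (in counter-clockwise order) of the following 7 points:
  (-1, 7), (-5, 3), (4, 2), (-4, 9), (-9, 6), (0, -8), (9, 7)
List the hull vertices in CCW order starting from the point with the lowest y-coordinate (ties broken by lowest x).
Hull (CCW) = [(0, -8), (9, 7), (-4, 9), (-9, 6)]

Graham scan procedure:
  1. Find the pivot p₀ = point with lowest y (tie → lowest x): (0, -8).
  2. Sort the remaining points by polar angle around p₀.
  3. Walk through sorted points, maintaining a stack; pop the top while the last three entries make a non-left turn (cross product ≤ 0).
  4. Final stack is the convex hull in CCW order: (0, -8), (9, 7), (-4, 9), (-9, 6).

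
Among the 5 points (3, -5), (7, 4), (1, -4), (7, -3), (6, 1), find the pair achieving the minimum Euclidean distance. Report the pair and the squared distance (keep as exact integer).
Pair = ((3, -5), (1, -4)); squared distance = 5

Compute all C(5, 2) = 10 pairwise squared distances (x_i − x_j)² + (y_i − y_j)². The minimum is 5, attained by the pair ((3, -5), (1, -4)).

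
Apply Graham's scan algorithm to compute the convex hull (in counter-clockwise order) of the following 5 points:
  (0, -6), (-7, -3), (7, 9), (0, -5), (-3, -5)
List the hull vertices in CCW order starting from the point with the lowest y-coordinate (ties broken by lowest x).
Hull (CCW) = [(0, -6), (7, 9), (-7, -3), (-3, -5)]

Graham scan procedure:
  1. Find the pivot p₀ = point with lowest y (tie → lowest x): (0, -6).
  2. Sort the remaining points by polar angle around p₀.
  3. Walk through sorted points, maintaining a stack; pop the top while the last three entries make a non-left turn (cross product ≤ 0).
  4. Final stack is the convex hull in CCW order: (0, -6), (7, 9), (-7, -3), (-3, -5).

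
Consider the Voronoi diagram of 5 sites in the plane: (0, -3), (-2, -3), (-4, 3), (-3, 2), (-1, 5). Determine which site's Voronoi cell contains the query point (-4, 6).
Nearest site = (-4, 3)

The Voronoi cell of site s contains exactly those query points closer to s than to any other site. Compute squared distances from q = (-4, 6) to each site:
  (-4 − -4)² + (3 − 6)² = 9
  (-1 − -4)² + (5 − 6)² = 10
  (-3 − -4)² + (2 − 6)² = 17
  (-2 − -4)² + (-3 − 6)² = 85
  (0 − -4)² + (-3 − 6)² = 97
Minimum is attained by (-4, 3), so q lies in its Voronoi cell.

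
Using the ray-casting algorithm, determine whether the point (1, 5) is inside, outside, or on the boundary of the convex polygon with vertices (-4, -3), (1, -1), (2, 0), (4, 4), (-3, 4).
The point (1, 5) lies strictly outside the polygon

Cast a horizontal ray to the right from the query point and count how many polygon edges it crosses (each edge strictly once or zero times, handled with the usual half-open convention). 
Parity of crossings → even ⇒ outside.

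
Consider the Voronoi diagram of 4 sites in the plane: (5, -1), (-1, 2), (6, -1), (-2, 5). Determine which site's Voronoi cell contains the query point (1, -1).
Nearest site = (-1, 2)

The Voronoi cell of site s contains exactly those query points closer to s than to any other site. Compute squared distances from q = (1, -1) to each site:
  (-1 − 1)² + (2 − -1)² = 13
  (5 − 1)² + (-1 − -1)² = 16
  (6 − 1)² + (-1 − -1)² = 25
  (-2 − 1)² + (5 − -1)² = 45
Minimum is attained by (-1, 2), so q lies in its Voronoi cell.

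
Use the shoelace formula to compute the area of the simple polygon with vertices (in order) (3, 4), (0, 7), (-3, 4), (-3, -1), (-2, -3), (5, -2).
Area = 109/2

Shoelace formula: Area = (1/2) |Σ_i (x_i · y_{i+1} − x_{i+1} · y_i)| (indices mod n). Compute each cross term:
  (3)(7) − (0)(4) = 21
  (0)(4) − (-3)(7) = 21
  (-3)(-1) − (-3)(4) = 15
  (-3)(-3) − (-2)(-1) = 7
  (-2)(-2) − (5)(-3) = 19
  (5)(4) − (3)(-2) = 26
Sum = 109, so (signed) Area = 109/2 = 109/2, |Area| = 109/2.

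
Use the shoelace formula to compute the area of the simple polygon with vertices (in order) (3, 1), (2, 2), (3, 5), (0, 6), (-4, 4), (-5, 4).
Area = 37/2

Shoelace formula: Area = (1/2) |Σ_i (x_i · y_{i+1} − x_{i+1} · y_i)| (indices mod n). Compute each cross term:
  (3)(2) − (2)(1) = 4
  (2)(5) − (3)(2) = 4
  (3)(6) − (0)(5) = 18
  (0)(4) − (-4)(6) = 24
  (-4)(4) − (-5)(4) = 4
  (-5)(1) − (3)(4) = -17
Sum = 37, so (signed) Area = 37/2 = 37/2, |Area| = 37/2.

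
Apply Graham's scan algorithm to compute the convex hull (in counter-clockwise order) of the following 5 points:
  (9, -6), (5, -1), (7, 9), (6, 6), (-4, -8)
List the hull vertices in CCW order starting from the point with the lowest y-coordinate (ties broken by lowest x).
Hull (CCW) = [(-4, -8), (9, -6), (7, 9)]

Graham scan procedure:
  1. Find the pivot p₀ = point with lowest y (tie → lowest x): (-4, -8).
  2. Sort the remaining points by polar angle around p₀.
  3. Walk through sorted points, maintaining a stack; pop the top while the last three entries make a non-left turn (cross product ≤ 0).
  4. Final stack is the convex hull in CCW order: (-4, -8), (9, -6), (7, 9).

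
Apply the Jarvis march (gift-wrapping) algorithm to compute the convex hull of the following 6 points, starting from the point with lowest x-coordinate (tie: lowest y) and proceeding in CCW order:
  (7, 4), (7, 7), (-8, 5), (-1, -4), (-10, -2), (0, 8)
Hull (CCW) = [(-10, -2), (-1, -4), (7, 4), (7, 7), (0, 8), (-8, 5)]

Jarvis march: at each step, from the current hull vertex p, select the next vertex q as the point such that every other point lies strictly to the left of (or on) the directed line p → q. (Equivalently: for every other point r, the cross product (q − p) × (r − p) ≥ 0.)
Starting point (lowest x, tie lowest y): (-10, -2). Wrap until returning to start. Resulting hull: (-10, -2), (-1, -4), (7, 4), (7, 7), (0, 8), (-8, 5).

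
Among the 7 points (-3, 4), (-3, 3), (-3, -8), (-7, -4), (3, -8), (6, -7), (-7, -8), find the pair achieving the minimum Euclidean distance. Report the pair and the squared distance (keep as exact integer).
Pair = ((-3, 4), (-3, 3)); squared distance = 1

Compute all C(7, 2) = 21 pairwise squared distances (x_i − x_j)² + (y_i − y_j)². The minimum is 1, attained by the pair ((-3, 4), (-3, 3)).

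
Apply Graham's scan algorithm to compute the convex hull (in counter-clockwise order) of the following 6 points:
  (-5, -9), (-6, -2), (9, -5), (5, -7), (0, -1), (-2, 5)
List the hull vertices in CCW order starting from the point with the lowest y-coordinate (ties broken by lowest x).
Hull (CCW) = [(-5, -9), (5, -7), (9, -5), (-2, 5), (-6, -2)]

Graham scan procedure:
  1. Find the pivot p₀ = point with lowest y (tie → lowest x): (-5, -9).
  2. Sort the remaining points by polar angle around p₀.
  3. Walk through sorted points, maintaining a stack; pop the top while the last three entries make a non-left turn (cross product ≤ 0).
  4. Final stack is the convex hull in CCW order: (-5, -9), (5, -7), (9, -5), (-2, 5), (-6, -2).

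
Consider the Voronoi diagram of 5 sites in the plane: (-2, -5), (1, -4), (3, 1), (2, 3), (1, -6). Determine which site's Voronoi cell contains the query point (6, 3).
Nearest site = (3, 1)

The Voronoi cell of site s contains exactly those query points closer to s than to any other site. Compute squared distances from q = (6, 3) to each site:
  (3 − 6)² + (1 − 3)² = 13
  (2 − 6)² + (3 − 3)² = 16
  (1 − 6)² + (-4 − 3)² = 74
  (1 − 6)² + (-6 − 3)² = 106
  (-2 − 6)² + (-5 − 3)² = 128
Minimum is attained by (3, 1), so q lies in its Voronoi cell.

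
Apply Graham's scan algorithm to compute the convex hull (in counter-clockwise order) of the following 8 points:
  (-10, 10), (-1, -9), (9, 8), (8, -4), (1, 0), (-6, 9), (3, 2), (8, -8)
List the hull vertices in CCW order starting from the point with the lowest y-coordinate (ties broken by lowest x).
Hull (CCW) = [(-1, -9), (8, -8), (9, 8), (-10, 10)]

Graham scan procedure:
  1. Find the pivot p₀ = point with lowest y (tie → lowest x): (-1, -9).
  2. Sort the remaining points by polar angle around p₀.
  3. Walk through sorted points, maintaining a stack; pop the top while the last three entries make a non-left turn (cross product ≤ 0).
  4. Final stack is the convex hull in CCW order: (-1, -9), (8, -8), (9, 8), (-10, 10).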